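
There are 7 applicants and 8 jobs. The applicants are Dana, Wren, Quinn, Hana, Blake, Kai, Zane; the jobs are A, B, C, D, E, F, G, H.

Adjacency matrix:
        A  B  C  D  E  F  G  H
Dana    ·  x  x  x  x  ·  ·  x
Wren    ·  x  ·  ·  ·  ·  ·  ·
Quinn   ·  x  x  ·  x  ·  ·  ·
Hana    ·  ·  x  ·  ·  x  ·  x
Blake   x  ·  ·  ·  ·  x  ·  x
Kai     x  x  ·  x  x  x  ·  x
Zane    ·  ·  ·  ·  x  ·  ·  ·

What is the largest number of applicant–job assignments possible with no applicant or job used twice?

7

A valid assignment of size 7: Dana-D, Wren-B, Quinn-C, Hana-F, Blake-H, Kai-A, Zane-E.
This saturates every applicant, so 7 is the maximum.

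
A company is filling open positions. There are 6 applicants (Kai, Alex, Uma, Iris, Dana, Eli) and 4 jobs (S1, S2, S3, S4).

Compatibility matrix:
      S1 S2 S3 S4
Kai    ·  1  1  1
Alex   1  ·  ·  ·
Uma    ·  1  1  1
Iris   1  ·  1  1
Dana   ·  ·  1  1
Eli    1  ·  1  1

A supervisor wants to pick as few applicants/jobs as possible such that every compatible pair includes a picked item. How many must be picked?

4

{S1, S2, S3, S4} is a vertex cover of size 4: every edge has an endpoint in this set.
No smaller cover exists because Kai–S2, Alex–S1, Uma–S3, Iris–S4 is a matching of size 4, and a cover must include an endpoint of each of these disjoint edges (König's theorem).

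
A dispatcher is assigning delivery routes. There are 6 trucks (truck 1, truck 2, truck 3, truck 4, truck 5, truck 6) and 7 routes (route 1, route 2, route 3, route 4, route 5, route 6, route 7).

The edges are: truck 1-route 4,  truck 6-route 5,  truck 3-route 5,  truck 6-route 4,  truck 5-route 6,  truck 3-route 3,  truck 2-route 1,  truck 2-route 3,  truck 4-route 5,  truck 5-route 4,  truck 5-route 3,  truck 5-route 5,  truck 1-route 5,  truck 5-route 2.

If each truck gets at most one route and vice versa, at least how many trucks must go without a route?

A valid assignment of size 5: truck 1–route 4, truck 2–route 1, truck 3–route 3, truck 4–route 5, truck 5–route 2.
The set {truck 1, truck 4, truck 6} has only 2 neighbours ({route 4, route 5}), so by Hall's theorem at most 5 of the 6 trucks can be matched.
That matches 5 of the 6, leaving 1 unmatched; no matching can do better.

1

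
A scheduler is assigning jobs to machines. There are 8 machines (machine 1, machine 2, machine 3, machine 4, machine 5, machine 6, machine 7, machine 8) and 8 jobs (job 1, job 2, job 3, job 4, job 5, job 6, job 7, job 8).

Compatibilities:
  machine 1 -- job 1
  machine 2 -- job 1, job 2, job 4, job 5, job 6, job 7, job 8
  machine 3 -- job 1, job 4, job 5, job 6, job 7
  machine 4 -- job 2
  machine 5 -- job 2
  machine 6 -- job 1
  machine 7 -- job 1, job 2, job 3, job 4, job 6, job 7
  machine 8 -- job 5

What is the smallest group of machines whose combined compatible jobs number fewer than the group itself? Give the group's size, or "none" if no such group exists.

Take S = {machine 1, machine 6}. Its neighbourhood is {job 1}, so |N(S)| = 1 < |S| = 2.
No single vertex violates Hall's condition since each has at least one neighbour, so 2 is the minimum.

2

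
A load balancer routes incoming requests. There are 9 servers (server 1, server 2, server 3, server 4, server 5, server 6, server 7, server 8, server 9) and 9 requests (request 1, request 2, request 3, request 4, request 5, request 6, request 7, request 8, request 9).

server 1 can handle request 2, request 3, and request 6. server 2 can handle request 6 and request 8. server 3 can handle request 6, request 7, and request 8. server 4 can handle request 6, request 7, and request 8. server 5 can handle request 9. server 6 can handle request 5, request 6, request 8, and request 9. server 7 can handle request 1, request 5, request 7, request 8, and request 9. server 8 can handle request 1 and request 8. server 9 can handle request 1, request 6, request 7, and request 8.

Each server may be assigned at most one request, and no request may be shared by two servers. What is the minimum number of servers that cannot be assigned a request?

One maximum matching: server 1→request 3, server 2→request 8, server 3→request 6, server 4→request 7, server 5→request 9, server 6→request 5, server 7→request 1.
The set {server 2, server 3, server 4, server 5, server 6, server 7, server 8, server 9} has only 6 neighbours ({request 1, request 5, request 6, request 7, request 8, request 9}), so by Hall's theorem at most 7 of the 9 servers can be matched.
That matches 7 of the 9, leaving 2 unmatched; no matching can do better.

2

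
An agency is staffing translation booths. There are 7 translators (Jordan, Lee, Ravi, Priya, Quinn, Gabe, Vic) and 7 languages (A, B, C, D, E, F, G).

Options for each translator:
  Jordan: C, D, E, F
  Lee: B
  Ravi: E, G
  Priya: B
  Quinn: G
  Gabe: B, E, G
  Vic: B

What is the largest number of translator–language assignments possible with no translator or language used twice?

4

A valid assignment of size 4: Jordan-C, Lee-B, Ravi-E, Quinn-G.
The set {Lee, Ravi, Priya, Quinn, Gabe, Vic} has only 3 neighbours ({B, E, G}), so by Hall's theorem at most 4 of the 7 translators can be matched.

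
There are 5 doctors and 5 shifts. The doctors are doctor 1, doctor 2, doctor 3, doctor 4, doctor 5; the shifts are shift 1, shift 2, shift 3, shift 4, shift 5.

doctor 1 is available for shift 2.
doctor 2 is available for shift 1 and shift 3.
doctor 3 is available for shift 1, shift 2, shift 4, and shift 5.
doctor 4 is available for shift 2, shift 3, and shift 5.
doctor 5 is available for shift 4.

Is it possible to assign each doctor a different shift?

Yes

One maximum matching: doctor 1→shift 2, doctor 2→shift 1, doctor 3→shift 5, doctor 4→shift 3, doctor 5→shift 4.
Every doctor is matched, so this is a perfect matching.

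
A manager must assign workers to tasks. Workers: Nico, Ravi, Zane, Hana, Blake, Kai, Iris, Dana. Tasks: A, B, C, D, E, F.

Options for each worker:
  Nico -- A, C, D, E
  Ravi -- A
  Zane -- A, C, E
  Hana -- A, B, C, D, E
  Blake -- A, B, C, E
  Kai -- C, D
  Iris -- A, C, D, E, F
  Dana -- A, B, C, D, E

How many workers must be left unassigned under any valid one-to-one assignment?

One maximum matching: Nico–D, Ravi–A, Zane–C, Hana–E, Blake–B, Iris–F.
The set {Nico, Ravi, Zane, Hana, Blake, Kai, Dana} has only 5 neighbours ({A, B, C, D, E}), so by Hall's theorem at most 6 of the 8 workers can be matched.
That matches 6 of the 8, leaving 2 unmatched; no matching can do better.

2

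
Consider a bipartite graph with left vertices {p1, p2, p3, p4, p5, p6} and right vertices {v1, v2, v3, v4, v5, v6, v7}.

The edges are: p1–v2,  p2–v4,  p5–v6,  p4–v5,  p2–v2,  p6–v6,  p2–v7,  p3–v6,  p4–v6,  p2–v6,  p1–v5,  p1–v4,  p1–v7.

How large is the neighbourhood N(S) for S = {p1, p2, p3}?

The union of neighbours of {p1, p2, p3} is {v2, v4, v5, v6, v7}, which has 5 elements.
Since |N(S)| = 5 ≥ |S| = 3, Hall's condition holds for this subset.

5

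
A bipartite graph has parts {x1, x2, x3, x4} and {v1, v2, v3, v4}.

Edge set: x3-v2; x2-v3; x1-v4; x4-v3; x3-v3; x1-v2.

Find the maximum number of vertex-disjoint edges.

For example, pair x1–v4, x2–v3, x3–v2.
The set {x2, x4} has only 1 neighbour ({v3}), so by Hall's theorem at most 3 of the 4 left vertices can be matched.

3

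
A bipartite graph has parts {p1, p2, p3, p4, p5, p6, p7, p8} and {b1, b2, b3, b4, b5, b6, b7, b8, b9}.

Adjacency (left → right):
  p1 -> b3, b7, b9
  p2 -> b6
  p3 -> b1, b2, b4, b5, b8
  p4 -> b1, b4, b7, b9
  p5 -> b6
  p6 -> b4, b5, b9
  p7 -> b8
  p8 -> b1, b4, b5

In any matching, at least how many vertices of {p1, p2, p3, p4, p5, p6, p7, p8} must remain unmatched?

1

A valid assignment of size 7: p1–b3, p2–b6, p3–b1, p4–b7, p6–b4, p7–b8, p8–b5.
The set {p2, p5} has only 1 neighbour ({b6}), so by Hall's theorem at most 7 of the 8 left vertices can be matched.
That matches 7 of the 8, leaving 1 unmatched; no matching can do better.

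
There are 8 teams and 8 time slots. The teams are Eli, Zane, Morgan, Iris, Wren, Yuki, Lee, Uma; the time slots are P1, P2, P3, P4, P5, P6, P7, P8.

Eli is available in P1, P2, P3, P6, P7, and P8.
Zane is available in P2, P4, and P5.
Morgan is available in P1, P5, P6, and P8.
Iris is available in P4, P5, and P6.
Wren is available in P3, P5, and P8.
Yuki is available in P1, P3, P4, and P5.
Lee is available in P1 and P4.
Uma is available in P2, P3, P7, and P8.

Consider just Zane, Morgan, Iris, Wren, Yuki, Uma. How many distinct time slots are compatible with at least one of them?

The union of neighbours of {Zane, Morgan, Iris, Wren, Yuki, Uma} is {P1, P2, P3, P4, P5, P6, P7, P8}, which has 8 elements.
Since |N(S)| = 8 ≥ |S| = 6, Hall's condition holds for this subset.

8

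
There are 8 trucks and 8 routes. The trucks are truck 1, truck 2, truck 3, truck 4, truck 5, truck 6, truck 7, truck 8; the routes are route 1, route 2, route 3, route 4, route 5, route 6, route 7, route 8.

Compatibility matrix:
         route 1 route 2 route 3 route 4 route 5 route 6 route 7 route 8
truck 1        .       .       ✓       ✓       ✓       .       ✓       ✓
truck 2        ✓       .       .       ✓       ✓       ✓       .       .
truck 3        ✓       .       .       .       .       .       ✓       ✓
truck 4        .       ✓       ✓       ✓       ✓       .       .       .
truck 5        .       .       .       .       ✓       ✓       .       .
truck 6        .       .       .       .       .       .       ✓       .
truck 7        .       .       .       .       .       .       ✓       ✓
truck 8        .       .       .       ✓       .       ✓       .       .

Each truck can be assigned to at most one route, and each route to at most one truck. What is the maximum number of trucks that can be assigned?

8

A valid assignment of size 8: truck 1–route 3, truck 2–route 4, truck 3–route 1, truck 4–route 2, truck 5–route 5, truck 6–route 7, truck 7–route 8, truck 8–route 6.
This saturates every truck, so 8 is the maximum.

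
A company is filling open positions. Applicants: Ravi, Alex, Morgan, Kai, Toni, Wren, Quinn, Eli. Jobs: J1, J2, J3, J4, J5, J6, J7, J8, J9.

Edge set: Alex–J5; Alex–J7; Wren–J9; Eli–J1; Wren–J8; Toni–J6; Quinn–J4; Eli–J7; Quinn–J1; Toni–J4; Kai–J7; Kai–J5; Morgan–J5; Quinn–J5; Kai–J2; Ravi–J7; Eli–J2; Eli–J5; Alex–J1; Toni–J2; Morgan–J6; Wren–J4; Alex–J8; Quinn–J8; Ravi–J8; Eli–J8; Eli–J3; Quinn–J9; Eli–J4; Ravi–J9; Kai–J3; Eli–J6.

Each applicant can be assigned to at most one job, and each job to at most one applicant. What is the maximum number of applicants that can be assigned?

One maximum matching: Ravi–J9, Alex–J7, Morgan–J5, Kai–J3, Toni–J2, Wren–J8, Quinn–J1, Eli–J6.
This saturates every applicant, so 8 is the maximum.

8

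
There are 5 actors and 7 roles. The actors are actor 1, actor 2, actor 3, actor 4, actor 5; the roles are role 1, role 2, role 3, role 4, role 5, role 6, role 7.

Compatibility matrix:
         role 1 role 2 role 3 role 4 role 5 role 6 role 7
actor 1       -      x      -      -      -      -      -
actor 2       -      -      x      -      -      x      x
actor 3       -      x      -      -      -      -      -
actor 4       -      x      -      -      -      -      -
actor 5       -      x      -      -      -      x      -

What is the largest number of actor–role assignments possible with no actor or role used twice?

For example, pair actor 1–role 2, actor 2–role 3, actor 5–role 6.
The set {actor 1, actor 3, actor 4} has only 1 neighbour ({role 2}), so by Hall's theorem at most 3 of the 5 actors can be matched.

3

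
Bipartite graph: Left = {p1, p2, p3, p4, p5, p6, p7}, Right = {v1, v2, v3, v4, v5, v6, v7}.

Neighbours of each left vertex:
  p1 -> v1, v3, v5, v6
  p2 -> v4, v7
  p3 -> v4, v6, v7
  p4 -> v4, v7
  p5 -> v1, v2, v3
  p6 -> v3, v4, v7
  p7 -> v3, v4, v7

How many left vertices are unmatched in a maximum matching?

A valid assignment of size 6: p1→v1, p2→v4, p3→v6, p4→v7, p5→v2, p6→v3.
The set {p2, p4, p6, p7} has only 3 neighbours ({v3, v4, v7}), so by Hall's theorem at most 6 of the 7 left vertices can be matched.
That matches 6 of the 7, leaving 1 unmatched; no matching can do better.

1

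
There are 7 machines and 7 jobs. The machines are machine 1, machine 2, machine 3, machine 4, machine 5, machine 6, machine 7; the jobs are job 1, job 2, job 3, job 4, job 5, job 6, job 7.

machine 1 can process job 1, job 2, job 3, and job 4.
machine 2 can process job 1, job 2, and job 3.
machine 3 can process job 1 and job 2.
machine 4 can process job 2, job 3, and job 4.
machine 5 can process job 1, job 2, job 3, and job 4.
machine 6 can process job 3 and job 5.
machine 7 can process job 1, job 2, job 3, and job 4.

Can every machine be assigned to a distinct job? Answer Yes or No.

The set {machine 1, machine 2, machine 3, machine 4, machine 5, machine 7} has only 4 neighbours ({job 1, job 2, job 3, job 4}), so by Hall's theorem at most 5 of the 7 machines can be matched.
Hence no matching covers every machine.

No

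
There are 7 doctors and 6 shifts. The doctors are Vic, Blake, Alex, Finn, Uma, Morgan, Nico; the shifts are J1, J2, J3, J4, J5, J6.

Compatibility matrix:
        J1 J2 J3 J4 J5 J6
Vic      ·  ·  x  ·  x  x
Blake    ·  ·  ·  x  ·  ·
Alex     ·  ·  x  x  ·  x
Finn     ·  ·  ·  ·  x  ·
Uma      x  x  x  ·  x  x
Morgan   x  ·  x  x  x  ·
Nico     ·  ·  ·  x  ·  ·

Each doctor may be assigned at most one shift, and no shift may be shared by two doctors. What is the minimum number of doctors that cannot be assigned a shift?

1

A valid assignment of size 6: Vic–J6, Blake–J4, Alex–J3, Finn–J5, Uma–J2, Morgan–J1.
The set {Blake, Nico} has only 1 neighbour ({J4}), so by Hall's theorem at most 6 of the 7 doctors can be matched.
That matches 6 of the 7, leaving 1 unmatched; no matching can do better.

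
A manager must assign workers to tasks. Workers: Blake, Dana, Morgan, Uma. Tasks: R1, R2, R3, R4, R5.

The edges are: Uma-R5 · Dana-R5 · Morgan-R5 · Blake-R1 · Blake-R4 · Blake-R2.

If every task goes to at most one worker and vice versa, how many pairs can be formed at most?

A valid assignment of size 2: Blake→R4, Dana→R5.
The set {Dana, Morgan, Uma} has only 1 neighbour ({R5}), so by Hall's theorem at most 2 of the 4 workers can be matched.

2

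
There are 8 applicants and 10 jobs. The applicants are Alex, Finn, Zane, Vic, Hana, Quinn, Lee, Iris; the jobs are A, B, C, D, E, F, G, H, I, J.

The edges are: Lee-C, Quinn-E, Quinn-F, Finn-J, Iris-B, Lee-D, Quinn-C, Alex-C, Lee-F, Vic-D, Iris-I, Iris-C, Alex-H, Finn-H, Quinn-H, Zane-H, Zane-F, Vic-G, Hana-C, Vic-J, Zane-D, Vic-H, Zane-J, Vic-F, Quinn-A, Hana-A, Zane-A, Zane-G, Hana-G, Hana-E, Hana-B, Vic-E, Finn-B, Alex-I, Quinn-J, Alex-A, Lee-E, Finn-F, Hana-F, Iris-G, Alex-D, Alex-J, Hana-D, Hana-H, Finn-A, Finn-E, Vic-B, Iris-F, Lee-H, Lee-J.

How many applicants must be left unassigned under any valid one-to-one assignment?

One maximum matching: Alex→D, Finn→B, Zane→F, Vic→H, Hana→A, Quinn→J, Lee→E, Iris→G.
All 8 applicants are matched, so no larger matching exists.
That matches 8 of the 8, leaving 0 unmatched; no matching can do better.

0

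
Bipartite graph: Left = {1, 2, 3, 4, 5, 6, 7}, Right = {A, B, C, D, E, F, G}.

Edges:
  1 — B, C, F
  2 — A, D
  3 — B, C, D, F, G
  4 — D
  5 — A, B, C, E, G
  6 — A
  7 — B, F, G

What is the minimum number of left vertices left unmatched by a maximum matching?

1

For example, pair 1→F, 2→A, 3→G, 4→D, 5→E, 7→B.
The set {2, 4, 6} has only 2 neighbours ({A, D}), so by Hall's theorem at most 6 of the 7 left vertices can be matched.
That matches 6 of the 7, leaving 1 unmatched; no matching can do better.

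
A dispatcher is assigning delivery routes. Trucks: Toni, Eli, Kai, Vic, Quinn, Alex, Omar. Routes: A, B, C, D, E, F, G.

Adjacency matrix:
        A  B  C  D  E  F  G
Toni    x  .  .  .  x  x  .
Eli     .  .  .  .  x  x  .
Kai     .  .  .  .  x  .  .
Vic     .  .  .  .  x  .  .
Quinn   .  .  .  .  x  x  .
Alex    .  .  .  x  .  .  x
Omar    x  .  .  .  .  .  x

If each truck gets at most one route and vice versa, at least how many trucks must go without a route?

2

For example, pair Toni→A, Eli→F, Kai→E, Alex→D, Omar→G.
The set {Eli, Kai, Vic, Quinn} has only 2 neighbours ({E, F}), so by Hall's theorem at most 5 of the 7 trucks can be matched.
That matches 5 of the 7, leaving 2 unmatched; no matching can do better.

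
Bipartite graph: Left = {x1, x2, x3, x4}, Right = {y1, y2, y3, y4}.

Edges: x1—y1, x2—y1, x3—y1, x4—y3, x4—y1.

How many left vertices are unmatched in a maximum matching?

One maximum matching: x1→y1, x4→y3.
The set {x1, x2, x3} has only 1 neighbour ({y1}), so by Hall's theorem at most 2 of the 4 left vertices can be matched.
That matches 2 of the 4, leaving 2 unmatched; no matching can do better.

2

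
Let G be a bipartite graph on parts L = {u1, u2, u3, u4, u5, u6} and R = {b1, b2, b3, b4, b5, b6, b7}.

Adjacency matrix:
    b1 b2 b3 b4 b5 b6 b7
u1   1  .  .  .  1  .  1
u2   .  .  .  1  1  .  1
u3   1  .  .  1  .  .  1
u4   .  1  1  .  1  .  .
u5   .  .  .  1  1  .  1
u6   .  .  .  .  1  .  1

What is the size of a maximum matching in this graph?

5

For example, pair u1→b7, u2→b4, u3→b1, u4→b3, u5→b5.
The set {u1, u2, u3, u5, u6} has only 4 neighbours ({b1, b4, b5, b7}), so by Hall's theorem at most 5 of the 6 left vertices can be matched.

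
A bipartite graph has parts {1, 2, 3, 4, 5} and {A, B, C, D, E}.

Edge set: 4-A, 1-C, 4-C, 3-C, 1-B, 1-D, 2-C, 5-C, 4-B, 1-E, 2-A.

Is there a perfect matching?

No

The set {3, 5} has only 1 neighbour ({C}), so by Hall's theorem at most 4 of the 5 left vertices can be matched.
Hence no matching covers every left vertex.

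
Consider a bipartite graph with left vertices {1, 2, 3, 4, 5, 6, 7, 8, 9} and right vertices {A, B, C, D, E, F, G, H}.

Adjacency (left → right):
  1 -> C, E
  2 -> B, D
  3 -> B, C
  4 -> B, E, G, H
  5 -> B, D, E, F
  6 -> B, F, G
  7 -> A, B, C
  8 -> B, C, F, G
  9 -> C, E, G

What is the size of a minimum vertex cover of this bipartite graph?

8

A maximum matching has 8 edges (e.g. 1–E, 2–D, 3–C, 4–H, 5–F, 6–G, 7–A, 8–B).
By König's theorem the minimum vertex cover has the same size. One such cover is {4, 7, B, C, D, E, F, G}.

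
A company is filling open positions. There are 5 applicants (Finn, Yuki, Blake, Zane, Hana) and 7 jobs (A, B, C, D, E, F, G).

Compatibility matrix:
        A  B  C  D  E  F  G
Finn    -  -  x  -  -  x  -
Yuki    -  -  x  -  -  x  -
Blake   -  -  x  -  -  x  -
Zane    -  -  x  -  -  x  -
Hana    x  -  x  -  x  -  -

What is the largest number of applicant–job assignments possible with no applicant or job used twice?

A valid assignment of size 3: Finn–C, Yuki–F, Hana–E.
The set {Finn, Yuki, Blake, Zane} has only 2 neighbours ({C, F}), so by Hall's theorem at most 3 of the 5 applicants can be matched.

3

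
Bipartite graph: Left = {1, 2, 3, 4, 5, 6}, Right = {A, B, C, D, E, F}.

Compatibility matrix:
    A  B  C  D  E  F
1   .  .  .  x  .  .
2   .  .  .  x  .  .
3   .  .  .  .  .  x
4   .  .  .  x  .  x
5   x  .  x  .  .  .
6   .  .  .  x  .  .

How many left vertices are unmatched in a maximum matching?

One maximum matching: 1–D, 3–F, 5–C.
The set {1, 2, 3, 4, 6} has only 2 neighbours ({D, F}), so by Hall's theorem at most 3 of the 6 left vertices can be matched.
That matches 3 of the 6, leaving 3 unmatched; no matching can do better.

3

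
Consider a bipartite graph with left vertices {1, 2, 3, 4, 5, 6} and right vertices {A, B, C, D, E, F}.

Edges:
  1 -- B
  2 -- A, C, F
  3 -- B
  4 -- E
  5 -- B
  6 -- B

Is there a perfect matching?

The set {1, 3, 5, 6} has only 1 neighbour ({B}), so by Hall's theorem at most 3 of the 6 left vertices can be matched.
Hence no matching covers every left vertex.

No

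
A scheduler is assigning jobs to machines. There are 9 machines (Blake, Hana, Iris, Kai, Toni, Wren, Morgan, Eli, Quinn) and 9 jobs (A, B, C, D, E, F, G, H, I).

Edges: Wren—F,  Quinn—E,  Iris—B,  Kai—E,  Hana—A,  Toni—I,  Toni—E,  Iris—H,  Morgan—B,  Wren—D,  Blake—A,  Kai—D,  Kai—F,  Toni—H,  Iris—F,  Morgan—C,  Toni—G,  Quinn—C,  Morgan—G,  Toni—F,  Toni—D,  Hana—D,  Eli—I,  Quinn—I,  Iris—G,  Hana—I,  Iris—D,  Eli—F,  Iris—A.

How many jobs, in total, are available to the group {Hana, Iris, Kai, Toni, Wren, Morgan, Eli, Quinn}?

The union of neighbours of {Hana, Iris, Kai, Toni, Wren, Morgan, Eli, Quinn} is {A, B, C, D, E, F, G, H, I}, which has 9 elements.
Since |N(S)| = 9 ≥ |S| = 8, Hall's condition holds for this subset.

9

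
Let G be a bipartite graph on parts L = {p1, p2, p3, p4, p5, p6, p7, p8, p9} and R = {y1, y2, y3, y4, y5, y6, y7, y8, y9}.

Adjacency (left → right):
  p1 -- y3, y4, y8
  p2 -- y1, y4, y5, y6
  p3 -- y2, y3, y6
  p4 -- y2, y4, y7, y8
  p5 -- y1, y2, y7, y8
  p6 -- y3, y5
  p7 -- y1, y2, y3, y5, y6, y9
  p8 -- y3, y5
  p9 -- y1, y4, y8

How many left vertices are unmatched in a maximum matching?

A valid assignment of size 9: p1–y4, p2–y6, p3–y2, p4–y8, p5–y7, p6–y5, p7–y9, p8–y3, p9–y1.
All 9 left vertices are matched, so no larger matching exists.
That matches 9 of the 9, leaving 0 unmatched; no matching can do better.

0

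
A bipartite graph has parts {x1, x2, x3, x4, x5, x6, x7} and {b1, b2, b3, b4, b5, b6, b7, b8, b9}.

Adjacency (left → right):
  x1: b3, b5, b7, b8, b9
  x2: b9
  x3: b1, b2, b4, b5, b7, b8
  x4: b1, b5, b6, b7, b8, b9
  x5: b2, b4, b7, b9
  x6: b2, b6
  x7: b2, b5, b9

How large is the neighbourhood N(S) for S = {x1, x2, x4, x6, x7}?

The union of neighbours of {x1, x2, x4, x6, x7} is {b1, b2, b3, b5, b6, b7, b8, b9}, which has 8 elements.
Since |N(S)| = 8 ≥ |S| = 5, Hall's condition holds for this subset.

8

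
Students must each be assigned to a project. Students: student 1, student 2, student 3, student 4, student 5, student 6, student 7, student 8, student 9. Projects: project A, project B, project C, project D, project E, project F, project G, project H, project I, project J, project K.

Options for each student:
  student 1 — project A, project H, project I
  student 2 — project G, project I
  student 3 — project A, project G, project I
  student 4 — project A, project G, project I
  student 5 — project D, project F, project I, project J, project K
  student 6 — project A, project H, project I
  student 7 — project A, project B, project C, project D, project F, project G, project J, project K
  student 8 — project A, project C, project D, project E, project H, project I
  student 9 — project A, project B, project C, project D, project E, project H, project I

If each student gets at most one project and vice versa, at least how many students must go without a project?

For example, pair student 1-project H, student 2-project G, student 3-project A, student 4-project I, student 5-project J, student 7-project F, student 8-project E, student 9-project C.
The set {student 1, student 2, student 3, student 4, student 6} has only 4 neighbours ({project A, project G, project H, project I}), so by Hall's theorem at most 8 of the 9 students can be matched.
That matches 8 of the 9, leaving 1 unmatched; no matching can do better.

1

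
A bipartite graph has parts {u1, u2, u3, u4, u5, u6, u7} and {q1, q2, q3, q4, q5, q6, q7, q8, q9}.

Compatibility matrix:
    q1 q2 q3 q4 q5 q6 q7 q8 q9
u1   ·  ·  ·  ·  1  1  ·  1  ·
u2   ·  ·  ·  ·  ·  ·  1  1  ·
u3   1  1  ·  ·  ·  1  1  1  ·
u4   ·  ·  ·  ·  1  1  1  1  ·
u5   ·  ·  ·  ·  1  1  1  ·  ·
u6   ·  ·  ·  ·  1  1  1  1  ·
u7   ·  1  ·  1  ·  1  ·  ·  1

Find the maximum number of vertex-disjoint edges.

A valid assignment of size 6: u1-q6, u2-q8, u3-q1, u4-q5, u5-q7, u7-q2.
The set {u1, u2, u4, u5, u6} has only 4 neighbours ({q5, q6, q7, q8}), so by Hall's theorem at most 6 of the 7 left vertices can be matched.

6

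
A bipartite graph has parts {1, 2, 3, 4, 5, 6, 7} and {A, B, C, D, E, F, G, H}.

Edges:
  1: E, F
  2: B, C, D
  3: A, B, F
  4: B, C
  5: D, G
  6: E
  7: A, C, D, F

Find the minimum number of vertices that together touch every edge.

7

{1, 2, 3, 4, 5, 6, 7} is a vertex cover of size 7: every edge has an endpoint in this set.
No smaller cover exists because 1–F, 2–D, 3–A, 4–B, 5–G, 6–E, 7–C is a matching of size 7, and a cover must include an endpoint of each of these disjoint edges (König's theorem).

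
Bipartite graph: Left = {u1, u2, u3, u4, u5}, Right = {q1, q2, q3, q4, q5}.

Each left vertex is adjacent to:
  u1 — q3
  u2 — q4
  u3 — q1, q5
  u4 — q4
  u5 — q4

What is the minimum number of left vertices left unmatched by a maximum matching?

For example, pair u1→q3, u2→q4, u3→q5.
The set {u2, u4, u5} has only 1 neighbour ({q4}), so by Hall's theorem at most 3 of the 5 left vertices can be matched.
That matches 3 of the 5, leaving 2 unmatched; no matching can do better.

2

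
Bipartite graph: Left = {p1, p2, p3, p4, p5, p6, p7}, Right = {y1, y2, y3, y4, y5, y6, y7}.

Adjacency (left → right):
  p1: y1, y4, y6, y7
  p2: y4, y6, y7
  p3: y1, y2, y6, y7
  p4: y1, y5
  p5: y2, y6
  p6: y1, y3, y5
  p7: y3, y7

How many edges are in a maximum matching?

One maximum matching: p1→y7, p2→y4, p3→y2, p4→y5, p5→y6, p6→y1, p7→y3.
All 7 left vertices are matched, so no larger matching exists.

7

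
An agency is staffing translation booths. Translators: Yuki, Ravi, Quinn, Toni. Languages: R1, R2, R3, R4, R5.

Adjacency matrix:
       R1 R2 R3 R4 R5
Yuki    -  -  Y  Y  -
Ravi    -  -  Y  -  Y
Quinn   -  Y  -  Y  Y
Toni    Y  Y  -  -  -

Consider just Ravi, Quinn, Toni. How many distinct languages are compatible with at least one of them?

5

The union of neighbours of {Ravi, Quinn, Toni} is {R1, R2, R3, R4, R5}, which has 5 elements.
Since |N(S)| = 5 ≥ |S| = 3, Hall's condition holds for this subset.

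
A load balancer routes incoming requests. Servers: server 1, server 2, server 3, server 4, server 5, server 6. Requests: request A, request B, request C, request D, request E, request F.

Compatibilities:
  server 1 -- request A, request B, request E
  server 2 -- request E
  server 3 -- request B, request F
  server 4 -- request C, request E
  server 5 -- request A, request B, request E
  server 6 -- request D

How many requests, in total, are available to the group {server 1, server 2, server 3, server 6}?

5

The union of neighbours of {server 1, server 2, server 3, server 6} is {request A, request B, request D, request E, request F}, which has 5 elements.
Since |N(S)| = 5 ≥ |S| = 4, Hall's condition holds for this subset.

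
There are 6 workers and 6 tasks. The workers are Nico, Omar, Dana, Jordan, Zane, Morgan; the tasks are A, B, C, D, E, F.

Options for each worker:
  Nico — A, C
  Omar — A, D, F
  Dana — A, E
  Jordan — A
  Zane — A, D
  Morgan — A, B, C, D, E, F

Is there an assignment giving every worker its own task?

One maximum matching: Nico–C, Omar–F, Dana–E, Jordan–A, Zane–D, Morgan–B.
All 6 workers are covered.

Yes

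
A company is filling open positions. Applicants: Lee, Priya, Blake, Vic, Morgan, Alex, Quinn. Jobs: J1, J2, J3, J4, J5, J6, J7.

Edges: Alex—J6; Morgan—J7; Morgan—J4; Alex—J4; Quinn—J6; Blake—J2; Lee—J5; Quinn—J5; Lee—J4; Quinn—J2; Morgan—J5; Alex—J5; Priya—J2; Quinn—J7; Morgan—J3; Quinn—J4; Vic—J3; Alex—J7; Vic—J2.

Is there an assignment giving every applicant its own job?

No

The set {Priya, Blake} has only 1 neighbour ({J2}), so by Hall's theorem at most 6 of the 7 applicants can be matched.
Hence no matching covers every applicant.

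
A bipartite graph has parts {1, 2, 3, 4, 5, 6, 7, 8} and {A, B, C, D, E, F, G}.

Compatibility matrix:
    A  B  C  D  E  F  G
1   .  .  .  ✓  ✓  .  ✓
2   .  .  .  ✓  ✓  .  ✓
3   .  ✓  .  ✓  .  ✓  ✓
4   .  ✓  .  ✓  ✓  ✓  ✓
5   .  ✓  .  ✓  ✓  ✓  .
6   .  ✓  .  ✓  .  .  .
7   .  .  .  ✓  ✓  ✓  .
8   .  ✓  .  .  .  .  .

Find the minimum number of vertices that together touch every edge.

The 5 edges 1–D, 2–E, 3–F, 4–G, 5–B form a matching, so any vertex cover needs at least 5 vertices (one per matched edge).
Conversely {B, D, E, F, G} meets every edge and has exactly 5 vertices, so 5 is optimal.

5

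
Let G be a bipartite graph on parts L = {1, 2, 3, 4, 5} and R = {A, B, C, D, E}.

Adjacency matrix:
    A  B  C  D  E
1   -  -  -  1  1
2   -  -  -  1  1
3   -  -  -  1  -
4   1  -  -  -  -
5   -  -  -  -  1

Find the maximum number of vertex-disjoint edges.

One maximum matching: 1–D, 2–E, 4–A.
The set {1, 2, 3, 5} has only 2 neighbours ({D, E}), so by Hall's theorem at most 3 of the 5 left vertices can be matched.

3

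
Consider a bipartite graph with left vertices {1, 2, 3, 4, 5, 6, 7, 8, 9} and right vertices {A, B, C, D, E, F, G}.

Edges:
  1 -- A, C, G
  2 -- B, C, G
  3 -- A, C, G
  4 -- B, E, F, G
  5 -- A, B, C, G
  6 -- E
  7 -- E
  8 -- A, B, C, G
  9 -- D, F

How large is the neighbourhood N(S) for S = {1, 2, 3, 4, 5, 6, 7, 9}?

The union of neighbours of {1, 2, 3, 4, 5, 6, 7, 9} is {A, B, C, D, E, F, G}, which has 7 elements.
Since |N(S)| = 7 < |S| = 8, Hall's condition fails for this subset.

7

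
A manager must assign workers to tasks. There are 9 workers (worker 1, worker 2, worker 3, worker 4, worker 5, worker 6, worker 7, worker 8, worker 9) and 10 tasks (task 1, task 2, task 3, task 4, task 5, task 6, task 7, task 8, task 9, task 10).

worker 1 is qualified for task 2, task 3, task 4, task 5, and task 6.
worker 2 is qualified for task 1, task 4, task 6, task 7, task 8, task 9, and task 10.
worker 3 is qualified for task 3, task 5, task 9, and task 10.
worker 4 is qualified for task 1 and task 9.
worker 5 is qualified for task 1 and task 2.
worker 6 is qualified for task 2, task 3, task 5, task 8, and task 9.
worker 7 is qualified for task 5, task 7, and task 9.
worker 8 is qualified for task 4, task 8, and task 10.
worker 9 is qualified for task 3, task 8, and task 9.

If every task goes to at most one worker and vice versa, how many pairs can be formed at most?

One maximum matching: worker 1→task 5, worker 2→task 10, worker 3→task 3, worker 4→task 9, worker 5→task 1, worker 6→task 2, worker 7→task 7, worker 8→task 4, worker 9→task 8.
This saturates every worker, so 9 is the maximum.

9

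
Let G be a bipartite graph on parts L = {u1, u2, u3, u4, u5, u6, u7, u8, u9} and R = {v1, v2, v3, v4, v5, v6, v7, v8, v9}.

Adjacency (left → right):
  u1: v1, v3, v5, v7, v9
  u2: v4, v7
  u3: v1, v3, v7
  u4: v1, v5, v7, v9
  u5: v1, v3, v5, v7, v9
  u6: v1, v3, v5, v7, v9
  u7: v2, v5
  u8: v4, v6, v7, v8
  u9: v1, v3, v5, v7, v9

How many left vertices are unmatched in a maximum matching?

1

One maximum matching: u1-v9, u2-v4, u3-v7, u4-v5, u5-v1, u6-v3, u7-v2, u8-v6.
The set {u1, u3, u4, u5, u6, u9} has only 5 neighbours ({v1, v3, v5, v7, v9}), so by Hall's theorem at most 8 of the 9 left vertices can be matched.
That matches 8 of the 9, leaving 1 unmatched; no matching can do better.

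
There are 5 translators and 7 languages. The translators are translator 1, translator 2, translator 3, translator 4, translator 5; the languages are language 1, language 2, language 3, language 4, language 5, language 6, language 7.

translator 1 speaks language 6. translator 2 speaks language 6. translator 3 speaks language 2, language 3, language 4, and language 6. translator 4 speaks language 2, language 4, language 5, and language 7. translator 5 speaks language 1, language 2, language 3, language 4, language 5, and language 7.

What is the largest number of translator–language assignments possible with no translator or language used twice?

A valid assignment of size 4: translator 1-language 6, translator 3-language 4, translator 4-language 7, translator 5-language 2.
The set {translator 1, translator 2} has only 1 neighbour ({language 6}), so by Hall's theorem at most 4 of the 5 translators can be matched.

4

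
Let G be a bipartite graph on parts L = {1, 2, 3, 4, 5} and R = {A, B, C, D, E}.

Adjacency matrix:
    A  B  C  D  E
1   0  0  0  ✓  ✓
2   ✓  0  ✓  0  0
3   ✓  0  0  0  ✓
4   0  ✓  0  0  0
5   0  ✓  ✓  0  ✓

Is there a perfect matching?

Yes

For example, pair 1–D, 2–C, 3–A, 4–B, 5–E.
All 5 left vertices are covered.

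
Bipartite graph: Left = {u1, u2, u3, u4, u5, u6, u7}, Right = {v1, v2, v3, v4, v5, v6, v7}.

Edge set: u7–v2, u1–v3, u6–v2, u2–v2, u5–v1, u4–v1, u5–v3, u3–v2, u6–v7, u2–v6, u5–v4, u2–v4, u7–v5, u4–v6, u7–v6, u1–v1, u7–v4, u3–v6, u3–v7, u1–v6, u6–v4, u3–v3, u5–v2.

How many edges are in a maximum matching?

For example, pair u1-v3, u2-v4, u3-v7, u4-v6, u5-v1, u6-v2, u7-v5.
All 7 left vertices are matched, so no larger matching exists.

7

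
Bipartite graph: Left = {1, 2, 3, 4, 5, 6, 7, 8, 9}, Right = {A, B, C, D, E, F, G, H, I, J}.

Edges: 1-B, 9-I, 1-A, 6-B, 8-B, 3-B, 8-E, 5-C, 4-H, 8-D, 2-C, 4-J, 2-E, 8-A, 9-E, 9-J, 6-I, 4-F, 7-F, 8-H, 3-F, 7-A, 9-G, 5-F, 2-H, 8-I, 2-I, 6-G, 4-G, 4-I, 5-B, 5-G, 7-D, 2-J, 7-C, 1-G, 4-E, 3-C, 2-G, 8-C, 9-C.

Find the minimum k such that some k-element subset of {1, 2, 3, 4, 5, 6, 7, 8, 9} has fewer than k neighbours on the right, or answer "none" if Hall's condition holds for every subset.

A matching saturating every left vertex exists, for instance 1→A, 2→G, 3→C, 4→H, 5→F, 6→B, 7→D, 8→E, 9→J.
By Hall's marriage theorem, this means |N(S)| ≥ |S| for every subset S, so no violating subset exists.

none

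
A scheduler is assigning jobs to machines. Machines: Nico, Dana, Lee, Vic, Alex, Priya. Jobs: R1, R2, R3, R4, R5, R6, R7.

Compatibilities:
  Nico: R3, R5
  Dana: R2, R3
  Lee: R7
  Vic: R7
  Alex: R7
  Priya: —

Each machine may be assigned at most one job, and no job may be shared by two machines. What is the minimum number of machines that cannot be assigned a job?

3

A valid assignment of size 3: Nico–R5, Dana–R3, Lee–R7.
The set {Lee, Vic, Alex, Priya} has only 1 neighbour ({R7}), so by Hall's theorem at most 3 of the 6 machines can be matched.
That matches 3 of the 6, leaving 3 unmatched; no matching can do better.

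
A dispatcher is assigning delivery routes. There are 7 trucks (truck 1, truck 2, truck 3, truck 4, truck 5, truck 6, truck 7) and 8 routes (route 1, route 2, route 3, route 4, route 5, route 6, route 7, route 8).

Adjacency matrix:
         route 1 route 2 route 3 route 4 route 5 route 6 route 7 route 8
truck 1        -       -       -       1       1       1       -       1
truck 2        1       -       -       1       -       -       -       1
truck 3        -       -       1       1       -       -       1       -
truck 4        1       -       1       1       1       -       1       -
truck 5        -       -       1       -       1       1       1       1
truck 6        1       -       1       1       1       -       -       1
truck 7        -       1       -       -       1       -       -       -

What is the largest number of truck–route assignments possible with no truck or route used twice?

One maximum matching: truck 1→route 6, truck 2→route 1, truck 3→route 7, truck 4→route 3, truck 5→route 8, truck 6→route 4, truck 7→route 2.
This saturates every truck, so 7 is the maximum.

7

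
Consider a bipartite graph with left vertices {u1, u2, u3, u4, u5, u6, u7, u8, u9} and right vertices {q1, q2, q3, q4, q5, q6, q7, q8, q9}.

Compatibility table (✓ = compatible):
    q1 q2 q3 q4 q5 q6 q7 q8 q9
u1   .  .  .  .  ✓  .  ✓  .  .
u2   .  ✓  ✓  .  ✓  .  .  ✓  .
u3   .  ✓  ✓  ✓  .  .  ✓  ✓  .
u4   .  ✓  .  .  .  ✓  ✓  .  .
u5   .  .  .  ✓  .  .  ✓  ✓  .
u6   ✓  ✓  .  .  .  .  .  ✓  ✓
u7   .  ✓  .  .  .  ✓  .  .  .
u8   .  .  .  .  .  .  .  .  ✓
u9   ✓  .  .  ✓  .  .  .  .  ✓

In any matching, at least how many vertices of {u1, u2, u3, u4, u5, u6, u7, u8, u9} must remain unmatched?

One maximum matching: u1–q5, u2–q3, u3–q7, u4–q2, u5–q8, u6–q1, u7–q6, u8–q9, u9–q4.
All 9 left vertices are matched, so no larger matching exists.
That matches 9 of the 9, leaving 0 unmatched; no matching can do better.

0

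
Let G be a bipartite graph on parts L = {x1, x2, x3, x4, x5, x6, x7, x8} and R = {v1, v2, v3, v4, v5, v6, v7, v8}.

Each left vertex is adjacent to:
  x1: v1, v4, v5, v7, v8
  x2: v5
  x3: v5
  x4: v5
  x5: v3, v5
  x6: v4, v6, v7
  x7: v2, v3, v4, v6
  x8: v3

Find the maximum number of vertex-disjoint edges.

5

A valid assignment of size 5: x1–v1, x2–v5, x5–v3, x6–v6, x7–v2.
The set {x2, x3, x4, x5, x8} has only 2 neighbours ({v3, v5}), so by Hall's theorem at most 5 of the 8 left vertices can be matched.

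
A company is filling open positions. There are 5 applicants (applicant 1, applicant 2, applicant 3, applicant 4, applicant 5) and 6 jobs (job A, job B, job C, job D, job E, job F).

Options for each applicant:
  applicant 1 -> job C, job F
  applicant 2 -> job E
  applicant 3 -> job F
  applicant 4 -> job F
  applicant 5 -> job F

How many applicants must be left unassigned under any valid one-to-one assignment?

2

One maximum matching: applicant 1-job C, applicant 2-job E, applicant 3-job F.
The set {applicant 3, applicant 4, applicant 5} has only 1 neighbour ({job F}), so by Hall's theorem at most 3 of the 5 applicants can be matched.
That matches 3 of the 5, leaving 2 unmatched; no matching can do better.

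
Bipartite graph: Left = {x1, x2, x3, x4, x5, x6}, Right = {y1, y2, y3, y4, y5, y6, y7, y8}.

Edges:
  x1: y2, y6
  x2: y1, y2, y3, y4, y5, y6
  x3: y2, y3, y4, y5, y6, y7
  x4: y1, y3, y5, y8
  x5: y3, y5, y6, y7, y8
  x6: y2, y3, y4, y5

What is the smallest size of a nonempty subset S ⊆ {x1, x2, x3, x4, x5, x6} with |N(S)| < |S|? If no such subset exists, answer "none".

none

A matching saturating every left vertex exists, for instance x1→y2, x2→y4, x3→y7, x4→y1, x5→y6, x6→y3.
By Hall's marriage theorem, this means |N(S)| ≥ |S| for every subset S, so no violating subset exists.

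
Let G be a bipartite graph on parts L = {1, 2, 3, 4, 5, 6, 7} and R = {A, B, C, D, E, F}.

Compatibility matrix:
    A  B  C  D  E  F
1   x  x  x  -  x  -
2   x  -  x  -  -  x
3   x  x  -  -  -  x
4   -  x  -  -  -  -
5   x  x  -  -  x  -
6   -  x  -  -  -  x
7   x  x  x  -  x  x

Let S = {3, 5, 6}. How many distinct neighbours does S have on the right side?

4

The union of neighbours of {3, 5, 6} is {A, B, E, F}, which has 4 elements.
Since |N(S)| = 4 ≥ |S| = 3, Hall's condition holds for this subset.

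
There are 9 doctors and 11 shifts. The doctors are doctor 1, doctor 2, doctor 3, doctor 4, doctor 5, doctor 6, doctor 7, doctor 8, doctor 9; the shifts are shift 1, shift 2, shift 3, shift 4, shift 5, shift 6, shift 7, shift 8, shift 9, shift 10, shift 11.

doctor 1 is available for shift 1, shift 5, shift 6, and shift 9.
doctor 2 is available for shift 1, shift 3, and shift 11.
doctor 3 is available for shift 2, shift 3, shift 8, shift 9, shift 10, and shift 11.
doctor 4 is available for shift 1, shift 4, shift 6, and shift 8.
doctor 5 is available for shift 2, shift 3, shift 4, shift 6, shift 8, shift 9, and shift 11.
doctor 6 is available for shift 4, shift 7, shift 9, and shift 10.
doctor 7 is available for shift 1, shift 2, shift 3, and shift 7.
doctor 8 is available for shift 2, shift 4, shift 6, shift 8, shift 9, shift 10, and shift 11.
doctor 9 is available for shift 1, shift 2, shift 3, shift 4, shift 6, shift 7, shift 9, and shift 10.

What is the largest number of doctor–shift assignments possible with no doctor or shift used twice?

9

One maximum matching: doctor 1-shift 5, doctor 2-shift 1, doctor 3-shift 2, doctor 4-shift 6, doctor 5-shift 11, doctor 6-shift 4, doctor 7-shift 3, doctor 8-shift 8, doctor 9-shift 7.
All 9 doctors are matched, so no larger matching exists.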